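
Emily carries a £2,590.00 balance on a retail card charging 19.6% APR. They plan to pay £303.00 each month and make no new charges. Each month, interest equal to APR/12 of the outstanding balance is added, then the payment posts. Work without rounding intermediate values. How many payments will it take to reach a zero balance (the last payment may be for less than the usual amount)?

10 payments

Monthly rate r = 19.6%/12 = 1.63333% = 0.0163333.
Recurrence: B ← B·(1+r) − £303.00.
Month 1: interest £42.30; balance after payment £2,329.30.
Month 2: interest £38.05; balance after payment £2,064.35.
Closed form: n = −ln(1 − rB₀/P)/ln(1+r) = −ln(0.86039)/ln(1.01633) ≈ 9.282, so the balance reaches zero during payment 10.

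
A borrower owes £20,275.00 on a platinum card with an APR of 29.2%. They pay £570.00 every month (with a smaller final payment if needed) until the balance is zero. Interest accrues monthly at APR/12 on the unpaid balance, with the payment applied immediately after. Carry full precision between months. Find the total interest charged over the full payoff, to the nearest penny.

£27,297.73

Monthly rate r = 29.2%/12 = 2.43333% = 0.0243333.
Payoff takes n = ⌈−ln(1 − rB₀/P)/ln(1+r)⌉ = ⌈83.458⌉ = 84 payments; the last is £262.73.
Total paid = 83·£570.00 + £262.73 = £47,572.73.
Total interest = total paid − principal = £47,572.73 − £20,275.00 = £27,297.73.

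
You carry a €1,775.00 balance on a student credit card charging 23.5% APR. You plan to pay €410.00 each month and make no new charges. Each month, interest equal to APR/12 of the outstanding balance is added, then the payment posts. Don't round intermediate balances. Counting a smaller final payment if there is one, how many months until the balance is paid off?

Monthly rate r = 23.5%/12 = 1.95833% = 0.0195833.
Recurrence: B ← B·(1+r) − €410.00.
Month 1: interest €34.76; balance after payment €1,399.76.
Month 2: interest €27.41; balance after payment €1,017.17.
Month 3: interest €19.92; balance after payment €627.09.
Month 4: interest €12.28; balance after payment €229.37.
Month 5: interest €4.49; balance after payment €0.00.

5 payments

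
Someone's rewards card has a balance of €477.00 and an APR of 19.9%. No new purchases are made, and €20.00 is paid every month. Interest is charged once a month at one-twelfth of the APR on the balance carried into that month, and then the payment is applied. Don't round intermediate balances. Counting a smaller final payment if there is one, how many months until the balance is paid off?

Monthly rate r = 19.9%/12 = 1.65833% = 0.0165833.
Recurrence: B ← B·(1+r) − €20.00.
Month 1: interest €7.91; balance after payment €464.91.
Month 2: interest €7.71; balance after payment €452.62.
Closed form: n = −ln(1 − rB₀/P)/ln(1+r) = −ln(0.60449)/ln(1.01658) ≈ 30.605, so the balance reaches zero during payment 31.

31 months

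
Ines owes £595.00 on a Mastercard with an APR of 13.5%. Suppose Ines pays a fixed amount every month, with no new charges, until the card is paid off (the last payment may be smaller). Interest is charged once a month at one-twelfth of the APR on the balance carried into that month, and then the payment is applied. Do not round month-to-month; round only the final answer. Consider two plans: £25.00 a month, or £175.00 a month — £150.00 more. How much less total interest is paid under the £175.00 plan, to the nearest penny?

£86.09

Monthly rate r = 13.5%/12 = 1.125% = 0.01125.
At £25.00/mo: n = ⌈−ln(1 − rB₀/P)/ln(1+r)⌉ = 28 payments (last £21.42); total interest = total paid − £595.00 = £101.42.
At £175.00/mo: 4 payments (last £85.33); total interest £15.33.
Interest saved = £101.42 − £15.33 = £86.09.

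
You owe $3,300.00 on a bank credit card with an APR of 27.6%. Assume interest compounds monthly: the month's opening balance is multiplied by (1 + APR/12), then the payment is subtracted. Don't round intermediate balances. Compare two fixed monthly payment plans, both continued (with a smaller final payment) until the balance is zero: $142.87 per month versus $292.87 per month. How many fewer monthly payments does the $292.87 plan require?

20 fewer payments

Monthly rate r = 27.6%/12 = 2.3% = 0.023.
At $142.87/mo: n = ⌈−ln(1 − rB₀/P)/ln(1+r)⌉ = 34 payments (last $46.14); total interest = total paid − $3,300.00 = $1,460.85.
At $292.87/mo: 14 payments (last $56.62); total interest $563.93.
Payments saved = 34 − 14 = 20.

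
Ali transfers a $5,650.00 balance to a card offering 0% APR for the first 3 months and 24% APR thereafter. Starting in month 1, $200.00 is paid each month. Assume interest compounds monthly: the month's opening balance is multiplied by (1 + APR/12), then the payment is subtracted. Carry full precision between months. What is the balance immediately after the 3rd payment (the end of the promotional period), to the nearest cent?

Promo months 1–3 at r₀ = 0%/12 = 0; months 4+ at r₁ = 24%/12 = 0.02.
After month 3 (no interest yet): B = $5,650.00 − 3·$200.00 = $5,050.00.

$5,050.00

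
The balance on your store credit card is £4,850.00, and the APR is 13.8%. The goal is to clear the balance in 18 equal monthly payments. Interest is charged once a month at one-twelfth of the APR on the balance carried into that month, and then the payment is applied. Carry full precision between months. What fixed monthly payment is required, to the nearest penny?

£299.83

Monthly rate r = 13.8%/12 = 1.15% = 0.0115.
Level-payment amortization: P = B₀·r / (1 − (1+r)^(−n)) = 4850.00·0.0115 / (1 − 1.0115^(−18)).
Denominator 1 − (1+r)^(−18) = 0.186019442.
P = 55.775 / 0.186019442 ≈ 299.83.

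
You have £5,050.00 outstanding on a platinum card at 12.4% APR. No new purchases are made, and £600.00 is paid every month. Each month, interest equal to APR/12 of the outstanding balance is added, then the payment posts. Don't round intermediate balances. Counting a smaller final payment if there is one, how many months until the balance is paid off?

9 payments

Monthly rate r = 12.4%/12 = 1.03333% = 0.0103333.
Recurrence: B ← B·(1+r) − £600.00.
Month 1: interest £52.18; balance after payment £4,502.18.
Month 2: interest £46.52; balance after payment £3,948.71.
Closed form: n = −ln(1 − rB₀/P)/ln(1+r) = −ln(0.91303)/ln(1.01033) ≈ 8.851, so the balance reaches zero during payment 9.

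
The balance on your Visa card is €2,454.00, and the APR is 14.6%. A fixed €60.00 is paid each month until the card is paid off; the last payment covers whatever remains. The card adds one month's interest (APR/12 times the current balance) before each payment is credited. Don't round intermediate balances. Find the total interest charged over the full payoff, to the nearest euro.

€961

Monthly rate r = 14.6%/12 = 1.21667% = 0.0121667.
Payoff takes n = ⌈−ln(1 − rB₀/P)/ln(1+r)⌉ = ⌈56.924⌉ = 57 payments; the last is €55.44.
Total paid = 56·€60.00 + €55.44 = €3,415.44.
Total interest = total paid − principal = €3,415.44 − €2,454.00 = €961.44.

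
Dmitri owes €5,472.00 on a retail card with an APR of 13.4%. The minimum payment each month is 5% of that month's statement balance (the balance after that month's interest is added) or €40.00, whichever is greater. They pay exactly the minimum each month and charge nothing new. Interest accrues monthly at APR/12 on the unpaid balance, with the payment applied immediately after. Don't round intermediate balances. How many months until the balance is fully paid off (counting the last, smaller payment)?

Monthly rate r = 13.4%/12 = 1.11667% = 0.0111667.
While 5% of the post-interest balance exceeds €40.00, each month B ← (B·(1+r))·(1 − 0.05), i.e. B shrinks by the factor (1+r)·0.95 = 0.96061.
This holds for months 1–49. Entering month 50 the balance is €763.69; 5% of the post-interest balance is now below €40.00, so the flat €40.00 minimum applies from here.
From month 50 a fixed €40.00 at rate r clears €763.69 in 22 more payments. Total: 49 + 22 = 71 months.

71 months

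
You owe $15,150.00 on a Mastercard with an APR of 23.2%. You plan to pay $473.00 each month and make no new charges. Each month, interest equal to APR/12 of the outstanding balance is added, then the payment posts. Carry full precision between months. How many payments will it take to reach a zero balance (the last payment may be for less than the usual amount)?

51 months

Monthly rate r = 23.2%/12 = 1.93333% = 0.0193333.
Recurrence: B ← B·(1+r) − $473.00.
Month 1: interest $292.90; balance after payment $14,969.90.
Month 2: interest $289.42; balance after payment $14,786.32.
Closed form: n = −ln(1 − rB₀/P)/ln(1+r) = −ln(0.38076)/ln(1.01933) ≈ 50.425, so the balance reaches zero during payment 51.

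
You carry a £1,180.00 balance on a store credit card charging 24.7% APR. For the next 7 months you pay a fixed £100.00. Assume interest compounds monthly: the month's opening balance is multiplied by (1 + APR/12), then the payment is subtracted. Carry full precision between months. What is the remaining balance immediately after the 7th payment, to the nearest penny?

Monthly rate r = 24.7%/12 = 2.05833% = 0.0205833.
Each month: B ← B·(1+r) − £100.00.
Month 1: interest £24.29; balance after payment £1,104.29.
Month 2: interest £22.73; balance after payment £1,027.02.
Month 3: interest £21.14; balance after payment £948.16.
Month 4: interest £19.52; balance after payment £867.67.
Month 5: interest £17.86; balance after payment £785.53.
Month 6: interest £16.17; balance after payment £701.70.
Month 7: interest £14.44; balance after payment £616.15.

£616.15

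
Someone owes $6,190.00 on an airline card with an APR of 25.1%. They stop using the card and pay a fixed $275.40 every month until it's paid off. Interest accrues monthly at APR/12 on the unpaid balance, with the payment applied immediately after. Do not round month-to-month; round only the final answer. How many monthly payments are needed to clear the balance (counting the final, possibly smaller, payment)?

31 payments

Monthly rate r = 25.1%/12 = 2.09167% = 0.0209167.
Recurrence: B ← B·(1+r) − $275.40.
Month 1: interest $129.47; balance after payment $6,044.07.
Month 2: interest $126.42; balance after payment $5,895.10.
Closed form: n = −ln(1 − rB₀/P)/ln(1+r) = −ln(0.52987)/ln(1.02092) ≈ 30.681, so the balance reaches zero during payment 31.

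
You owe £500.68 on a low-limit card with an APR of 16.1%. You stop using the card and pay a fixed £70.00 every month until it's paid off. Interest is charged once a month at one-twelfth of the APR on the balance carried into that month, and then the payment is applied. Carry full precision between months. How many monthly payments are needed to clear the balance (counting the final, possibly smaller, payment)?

Monthly rate r = 16.1%/12 = 1.34167% = 0.0134167.
Recurrence: B ← B·(1+r) − £70.00.
Month 1: interest £6.72; balance after payment £437.40.
Month 2: interest £5.87; balance after payment £373.27.
Closed form: n = −ln(1 − rB₀/P)/ln(1+r) = −ln(0.90404)/ln(1.01342) ≈ 7.570, so the balance reaches zero during payment 8.

8 payments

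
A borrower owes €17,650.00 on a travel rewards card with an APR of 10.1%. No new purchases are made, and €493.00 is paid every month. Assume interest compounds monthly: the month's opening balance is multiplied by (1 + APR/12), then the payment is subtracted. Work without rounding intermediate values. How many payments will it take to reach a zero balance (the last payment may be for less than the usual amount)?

43 months

Monthly rate r = 10.1%/12 = 0.841667% = 0.00841667.
Recurrence: B ← B·(1+r) − €493.00.
Month 1: interest €148.55; balance after payment €17,305.55.
Month 2: interest €145.66; balance after payment €16,958.21.
Closed form: n = −ln(1 − rB₀/P)/ln(1+r) = −ln(0.69867)/ln(1.00842) ≈ 42.782, so the balance reaches zero during payment 43.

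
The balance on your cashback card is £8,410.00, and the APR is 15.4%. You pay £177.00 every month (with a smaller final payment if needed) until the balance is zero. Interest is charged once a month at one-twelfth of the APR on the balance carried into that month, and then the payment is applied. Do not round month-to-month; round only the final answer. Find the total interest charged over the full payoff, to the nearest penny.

Monthly rate r = 15.4%/12 = 1.28333% = 0.0128333.
Payoff takes n = ⌈−ln(1 − rB₀/P)/ln(1+r)⌉ = ⌈73.795⌉ = 74 payments; the last is £140.82.
Total paid = 73·£177.00 + £140.82 = £13,061.82.
Total interest = total paid − principal = £13,061.82 − £8,410.00 = £4,651.82.

£4,651.82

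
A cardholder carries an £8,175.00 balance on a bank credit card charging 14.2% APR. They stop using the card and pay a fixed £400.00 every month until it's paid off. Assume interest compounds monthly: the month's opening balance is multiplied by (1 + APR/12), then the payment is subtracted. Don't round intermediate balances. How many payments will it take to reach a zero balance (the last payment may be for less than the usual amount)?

24 payments

Monthly rate r = 14.2%/12 = 1.18333% = 0.0118333.
Recurrence: B ← B·(1+r) − £400.00.
Month 1: interest £96.74; balance after payment £7,871.74.
Month 2: interest £93.15; balance after payment £7,564.89.
Closed form: n = −ln(1 − rB₀/P)/ln(1+r) = −ln(0.75816)/ln(1.01183) ≈ 23.535, so the balance reaches zero during payment 24.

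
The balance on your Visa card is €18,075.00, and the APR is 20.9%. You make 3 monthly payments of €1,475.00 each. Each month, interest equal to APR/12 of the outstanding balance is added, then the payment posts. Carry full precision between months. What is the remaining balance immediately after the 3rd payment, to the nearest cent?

Monthly rate r = 20.9%/12 = 1.74167% = 0.0174167.
Each month: B ← B·(1+r) − €1,475.00.
Month 1: interest €314.81; balance after payment €16,914.81.
Month 2: interest €294.60; balance after payment €15,734.41.
Month 3: interest €274.04; balance after payment €14,533.45.

€14,533.45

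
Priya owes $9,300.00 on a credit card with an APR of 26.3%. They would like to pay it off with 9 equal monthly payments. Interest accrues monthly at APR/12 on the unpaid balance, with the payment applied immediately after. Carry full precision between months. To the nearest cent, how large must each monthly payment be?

Monthly rate r = 26.3%/12 = 2.19167% = 0.0219167.
Level-payment amortization: P = B₀·r / (1 − (1+r)^(−n)) = 9300.00·0.0219167 / (1 − 1.02192^(−9)).
Denominator 1 − (1+r)^(−9) = 0.177263698.
P = 203.825 / 0.177263698 ≈ 1149.84.

$1,149.84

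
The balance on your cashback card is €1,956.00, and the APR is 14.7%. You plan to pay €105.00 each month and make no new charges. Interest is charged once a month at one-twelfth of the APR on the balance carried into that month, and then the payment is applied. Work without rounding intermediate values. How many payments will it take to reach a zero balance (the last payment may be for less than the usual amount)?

Monthly rate r = 14.7%/12 = 1.225% = 0.01225.
Recurrence: B ← B·(1+r) − €105.00.
Month 1: interest €23.96; balance after payment €1,874.96.
Month 2: interest €22.97; balance after payment €1,792.93.
Closed form: n = −ln(1 − rB₀/P)/ln(1+r) = −ln(0.7718)/ln(1.01225) ≈ 21.275, so the balance reaches zero during payment 22.

22 months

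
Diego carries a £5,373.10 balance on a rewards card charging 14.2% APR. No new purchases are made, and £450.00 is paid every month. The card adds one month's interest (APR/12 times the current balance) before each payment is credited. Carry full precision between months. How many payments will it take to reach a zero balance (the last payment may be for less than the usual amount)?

13 payments

Monthly rate r = 14.2%/12 = 1.18333% = 0.0118333.
Recurrence: B ← B·(1+r) − £450.00.
Month 1: interest £63.58; balance after payment £4,986.68.
Month 2: interest £59.01; balance after payment £4,595.69.
Closed form: n = −ln(1 − rB₀/P)/ln(1+r) = −ln(0.85871)/ln(1.01183) ≈ 12.949, so the balance reaches zero during payment 13.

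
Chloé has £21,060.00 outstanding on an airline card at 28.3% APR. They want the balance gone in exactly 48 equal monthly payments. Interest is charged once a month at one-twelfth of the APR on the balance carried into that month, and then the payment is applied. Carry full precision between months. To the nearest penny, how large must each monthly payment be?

£737.61

Monthly rate r = 28.3%/12 = 2.35833% = 0.0235833.
Level-payment amortization: P = B₀·r / (1 − (1+r)^(−n)) = 21060.00·0.0235833 / (1 − 1.02358^(−48)).
Denominator 1 − (1+r)^(−48) = 0.673347398.
P = 496.665 / 0.673347398 ≈ 737.61.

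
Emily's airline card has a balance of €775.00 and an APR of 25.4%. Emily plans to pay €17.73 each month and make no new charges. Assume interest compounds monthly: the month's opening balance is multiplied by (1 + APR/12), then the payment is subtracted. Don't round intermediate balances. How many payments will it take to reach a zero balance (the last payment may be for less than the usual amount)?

124 months

Monthly rate r = 25.4%/12 = 2.11667% = 0.0211667.
Recurrence: B ← B·(1+r) − €17.73.
Month 1: interest €16.40; balance after payment €773.67.
Month 2: interest €16.38; balance after payment €772.32.
Closed form: n = −ln(1 − rB₀/P)/ln(1+r) = −ln(0.074779)/ln(1.02117) ≈ 123.806, so the balance reaches zero during payment 124.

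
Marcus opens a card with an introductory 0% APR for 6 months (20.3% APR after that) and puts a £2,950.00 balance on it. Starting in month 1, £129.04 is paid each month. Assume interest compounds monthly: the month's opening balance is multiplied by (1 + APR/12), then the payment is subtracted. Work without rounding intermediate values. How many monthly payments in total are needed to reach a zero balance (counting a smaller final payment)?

27 months

Promo months 1–6 at r₀ = 0%/12 = 0; months 7+ at r₁ = 20.3%/12 = 0.0169167.
After month 6 (no interest yet): B = £2,950.00 − 6·£129.04 = £2,175.76.
Then at r₁ with £129.04/mo: n₂ = −ln(1 − r₁·B/P)/ln(1+r₁) ≈ 20.02 → 21 more payments.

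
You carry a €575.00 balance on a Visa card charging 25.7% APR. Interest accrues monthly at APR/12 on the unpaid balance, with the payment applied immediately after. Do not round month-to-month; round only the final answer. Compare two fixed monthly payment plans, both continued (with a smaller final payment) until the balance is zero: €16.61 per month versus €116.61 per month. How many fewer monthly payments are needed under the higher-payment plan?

58 fewer payments

Monthly rate r = 25.7%/12 = 2.14167% = 0.0214167.
At €16.61/mo: n = ⌈−ln(1 − rB₀/P)/ln(1+r)⌉ = 64 payments (last €13.70); total interest = total paid − €575.00 = €485.13.
At €116.61/mo: 6 payments (last €31.36); total interest €39.41.
Payments saved = 64 − 6 = 58.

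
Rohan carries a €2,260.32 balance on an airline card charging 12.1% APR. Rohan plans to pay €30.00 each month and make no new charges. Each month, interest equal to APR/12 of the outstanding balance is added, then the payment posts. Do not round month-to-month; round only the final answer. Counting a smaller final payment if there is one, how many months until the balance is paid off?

Monthly rate r = 12.1%/12 = 1.00833% = 0.0100833.
Recurrence: B ← B·(1+r) − €30.00.
Month 1: interest €22.79; balance after payment €2,253.11.
Month 2: interest €22.72; balance after payment €2,245.83.
Closed form: n = −ln(1 − rB₀/P)/ln(1+r) = −ln(0.24028)/ln(1.01008) ≈ 142.128, so the balance reaches zero during payment 143.

143 payments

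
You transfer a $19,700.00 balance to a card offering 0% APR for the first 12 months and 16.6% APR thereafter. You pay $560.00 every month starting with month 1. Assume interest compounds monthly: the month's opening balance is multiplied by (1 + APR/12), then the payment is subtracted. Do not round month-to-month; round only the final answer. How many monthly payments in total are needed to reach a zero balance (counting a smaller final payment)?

41 months

Promo months 1–12 at r₀ = 0%/12 = 0; months 13+ at r₁ = 16.6%/12 = 0.0138333.
After month 12 (no interest yet): B = $19,700.00 − 12·$560.00 = $12,980.00.
Then at r₁ with $560.00/mo: n₂ = −ln(1 − r₁·B/P)/ln(1+r₁) ≈ 28.14 → 29 more payments.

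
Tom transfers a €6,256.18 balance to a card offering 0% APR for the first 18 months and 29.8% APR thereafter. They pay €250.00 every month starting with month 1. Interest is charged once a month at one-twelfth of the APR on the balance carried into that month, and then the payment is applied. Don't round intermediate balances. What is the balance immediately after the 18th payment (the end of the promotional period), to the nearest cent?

Promo months 1–18 at r₀ = 0%/12 = 0; months 19+ at r₁ = 29.8%/12 = 0.0248333.
After month 18 (no interest yet): B = €6,256.18 − 18·€250.00 = €1,756.18.

€1,756.18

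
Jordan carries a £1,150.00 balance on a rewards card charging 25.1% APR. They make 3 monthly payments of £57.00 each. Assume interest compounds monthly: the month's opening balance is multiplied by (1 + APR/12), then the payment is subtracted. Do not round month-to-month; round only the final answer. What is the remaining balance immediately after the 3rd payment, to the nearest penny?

£1,049.08

Monthly rate r = 25.1%/12 = 2.09167% = 0.0209167.
Each month: B ← B·(1+r) − £57.00.
Month 1: interest £24.05; balance after payment £1,117.05.
Month 2: interest £23.37; balance after payment £1,083.42.
Month 3: interest £22.66; balance after payment £1,049.08.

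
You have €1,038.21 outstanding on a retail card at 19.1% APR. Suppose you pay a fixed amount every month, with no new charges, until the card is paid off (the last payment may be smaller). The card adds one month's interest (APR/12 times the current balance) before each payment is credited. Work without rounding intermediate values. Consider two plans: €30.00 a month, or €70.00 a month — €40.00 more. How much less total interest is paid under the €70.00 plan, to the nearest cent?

€326.85

Monthly rate r = 19.1%/12 = 1.59167% = 0.0159167.
At €30.00/mo: n = ⌈−ln(1 − rB₀/P)/ln(1+r)⌉ = 51 payments (last €20.54); total interest = total paid − €1,038.21 = €482.33.
At €70.00/mo: 18 payments (last €3.69); total interest €155.48.
Interest saved = €482.33 − €155.48 = €326.85.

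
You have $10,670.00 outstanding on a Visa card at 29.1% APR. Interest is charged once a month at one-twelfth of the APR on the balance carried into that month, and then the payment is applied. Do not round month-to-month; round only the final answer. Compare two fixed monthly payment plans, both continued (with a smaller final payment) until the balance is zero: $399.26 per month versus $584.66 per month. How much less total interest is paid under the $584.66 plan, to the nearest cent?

$3,141.21

Monthly rate r = 29.1%/12 = 2.425% = 0.02425.
At $399.26/mo: n = ⌈−ln(1 − rB₀/P)/ln(1+r)⌉ = 44 payments (last $234.59); total interest = total paid − $10,670.00 = $6,732.77.
At $584.66/mo: 25 payments (last $229.72); total interest $3,591.56.
Interest saved = $6,732.77 − $3,591.56 = $3,141.21.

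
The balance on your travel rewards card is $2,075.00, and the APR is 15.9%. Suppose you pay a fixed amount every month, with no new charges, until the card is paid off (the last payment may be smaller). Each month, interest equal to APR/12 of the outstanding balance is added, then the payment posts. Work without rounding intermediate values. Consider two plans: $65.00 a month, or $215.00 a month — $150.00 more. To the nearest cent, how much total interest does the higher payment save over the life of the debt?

Monthly rate r = 15.9%/12 = 1.325% = 0.01325.
At $65.00/mo: n = ⌈−ln(1 − rB₀/P)/ln(1+r)⌉ = 42 payments (last $50.43); total interest = total paid − $2,075.00 = $640.43.
At $215.00/mo: 11 payments (last $85.21); total interest $160.21.
Interest saved = $640.43 − $160.21 = $480.22.

$480.22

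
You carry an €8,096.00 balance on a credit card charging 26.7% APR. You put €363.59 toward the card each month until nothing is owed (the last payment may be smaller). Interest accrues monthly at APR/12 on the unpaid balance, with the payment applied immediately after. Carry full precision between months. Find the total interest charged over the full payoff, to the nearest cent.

€3,206.57

Monthly rate r = 26.7%/12 = 2.225% = 0.02225.
Payoff takes n = ⌈−ln(1 − rB₀/P)/ln(1+r)⌉ = ⌈31.085⌉ = 32 payments; the last is €31.28.
Total paid = 31·€363.59 + €31.28 = €11,302.57.
Total interest = total paid − principal = €11,302.57 − €8,096.00 = €3,206.57.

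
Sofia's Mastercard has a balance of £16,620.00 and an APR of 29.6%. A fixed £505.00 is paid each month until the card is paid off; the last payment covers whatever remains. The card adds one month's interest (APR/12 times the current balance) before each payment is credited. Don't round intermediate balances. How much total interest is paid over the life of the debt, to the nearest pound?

Monthly rate r = 29.6%/12 = 2.46667% = 0.0246667.
Payoff takes n = ⌈−ln(1 − rB₀/P)/ln(1+r)⌉ = ⌈68.545⌉ = 69 payments; the last is £276.75.
Total paid = 68·£505.00 + £276.75 = £34,616.75.
Total interest = total paid − principal = £34,616.75 − £16,620.00 = £17,996.75.

£17,997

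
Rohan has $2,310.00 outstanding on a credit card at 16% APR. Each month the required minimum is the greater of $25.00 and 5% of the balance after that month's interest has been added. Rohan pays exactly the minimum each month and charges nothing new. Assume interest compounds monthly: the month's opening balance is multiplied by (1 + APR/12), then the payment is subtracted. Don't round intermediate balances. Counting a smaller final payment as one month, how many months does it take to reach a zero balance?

Monthly rate r = 16%/12 = 1.33333% = 0.0133333.
While 5% of the post-interest balance exceeds $25.00, each month B ← (B·(1+r))·(1 − 0.05), i.e. B shrinks by the factor (1+r)·0.95 = 0.96267.
This holds for months 1–41. Entering month 42 the balance is $485.43; 5% of the post-interest balance is now below $25.00, so the flat $25.00 minimum applies from here.
From month 42 a fixed $25.00 at rate r clears $485.43 in 23 more payments. Total: 41 + 23 = 64 months.

64 months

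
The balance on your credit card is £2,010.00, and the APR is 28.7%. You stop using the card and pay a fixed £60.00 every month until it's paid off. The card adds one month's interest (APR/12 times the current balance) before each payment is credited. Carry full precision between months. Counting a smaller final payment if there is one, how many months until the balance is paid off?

Monthly rate r = 28.7%/12 = 2.39167% = 0.0239167.
Recurrence: B ← B·(1+r) − £60.00.
Month 1: interest £48.07; balance after payment £1,998.07.
Month 2: interest £47.79; balance after payment £1,985.86.
Closed form: n = −ln(1 − rB₀/P)/ln(1+r) = −ln(0.19879)/ln(1.02392) ≈ 68.352, so the balance reaches zero during payment 69.

69 months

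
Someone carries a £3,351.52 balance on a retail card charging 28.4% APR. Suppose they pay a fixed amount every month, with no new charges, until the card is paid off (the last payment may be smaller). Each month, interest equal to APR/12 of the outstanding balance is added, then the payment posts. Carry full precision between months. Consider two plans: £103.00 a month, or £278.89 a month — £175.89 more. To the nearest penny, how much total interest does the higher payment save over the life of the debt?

£2,482.76

Monthly rate r = 28.4%/12 = 2.36667% = 0.0236667.
At £103.00/mo: n = ⌈−ln(1 − rB₀/P)/ln(1+r)⌉ = 63 payments (last £87.47); total interest = total paid − £3,351.52 = £3,121.95.
At £278.89/mo: 15 payments (last £86.25); total interest £639.19.
Interest saved = £3,121.95 − £639.19 = £2,482.76.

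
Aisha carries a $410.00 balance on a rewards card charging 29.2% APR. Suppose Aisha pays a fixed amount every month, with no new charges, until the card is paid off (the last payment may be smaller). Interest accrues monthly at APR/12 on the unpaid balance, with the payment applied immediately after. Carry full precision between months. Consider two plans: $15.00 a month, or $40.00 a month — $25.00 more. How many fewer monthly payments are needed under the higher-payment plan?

Monthly rate r = 29.2%/12 = 2.43333% = 0.0243333.
At $15.00/mo: n = ⌈−ln(1 − rB₀/P)/ln(1+r)⌉ = 46 payments (last $7.57); total interest = total paid − $410.00 = $272.57.
At $40.00/mo: 12 payments (last $37.37); total interest $67.37.
Payments saved = 46 − 12 = 34.

34 fewer payments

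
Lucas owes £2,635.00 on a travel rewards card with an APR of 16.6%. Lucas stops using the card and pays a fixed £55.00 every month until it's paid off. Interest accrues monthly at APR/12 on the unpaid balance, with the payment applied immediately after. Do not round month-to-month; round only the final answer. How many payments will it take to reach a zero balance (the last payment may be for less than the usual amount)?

Monthly rate r = 16.6%/12 = 1.38333% = 0.0138333.
Recurrence: B ← B·(1+r) − £55.00.
Month 1: interest £36.45; balance after payment £2,616.45.
Month 2: interest £36.19; balance after payment £2,597.65.
Closed form: n = −ln(1 − rB₀/P)/ln(1+r) = −ln(0.33726)/ln(1.01383) ≈ 79.114, so the balance reaches zero during payment 80.

80 payments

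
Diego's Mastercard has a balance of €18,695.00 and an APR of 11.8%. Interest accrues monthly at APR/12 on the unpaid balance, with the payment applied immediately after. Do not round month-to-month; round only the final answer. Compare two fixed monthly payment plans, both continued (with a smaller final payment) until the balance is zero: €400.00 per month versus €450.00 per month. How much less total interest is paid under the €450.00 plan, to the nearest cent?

Monthly rate r = 11.8%/12 = 0.983333% = 0.00983333.
At €400.00/mo: n = ⌈−ln(1 − rB₀/P)/ln(1+r)⌉ = 63 payments (last €357.05); total interest = total paid − €18,695.00 = €6,462.05.
At €450.00/mo: 54 payments (last €299.73); total interest €5,454.73.
Interest saved = €6,462.05 − €5,454.73 = €1,007.32.

€1,007.32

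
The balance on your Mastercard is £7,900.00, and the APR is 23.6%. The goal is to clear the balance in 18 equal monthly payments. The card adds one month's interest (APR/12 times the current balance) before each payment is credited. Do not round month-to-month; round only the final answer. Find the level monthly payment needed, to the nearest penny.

Monthly rate r = 23.6%/12 = 1.96667% = 0.0196667.
Level-payment amortization: P = B₀·r / (1 − (1+r)^(−n)) = 7900.00·0.0196667 / (1 − 1.01967^(−18)).
Denominator 1 − (1+r)^(−18) = 0.295709226.
P = 155.367 / 0.295709226 ≈ 525.40.

£525.40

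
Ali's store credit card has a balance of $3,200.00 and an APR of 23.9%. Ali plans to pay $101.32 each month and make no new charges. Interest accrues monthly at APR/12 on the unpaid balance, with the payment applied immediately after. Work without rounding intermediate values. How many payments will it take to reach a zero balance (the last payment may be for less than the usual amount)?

51 months

Monthly rate r = 23.9%/12 = 1.99167% = 0.0199167.
Recurrence: B ← B·(1+r) − $101.32.
Month 1: interest $63.73; balance after payment $3,162.41.
Month 2: interest $62.98; balance after payment $3,124.08.
Closed form: n = −ln(1 − rB₀/P)/ln(1+r) = −ln(0.37097)/ln(1.01992) ≈ 50.283, so the balance reaches zero during payment 51.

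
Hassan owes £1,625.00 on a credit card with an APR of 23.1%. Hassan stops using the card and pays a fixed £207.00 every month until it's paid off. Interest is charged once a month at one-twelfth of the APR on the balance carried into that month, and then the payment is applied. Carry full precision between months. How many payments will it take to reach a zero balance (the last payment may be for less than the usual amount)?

9 months

Monthly rate r = 23.1%/12 = 1.925% = 0.01925.
Recurrence: B ← B·(1+r) − £207.00.
Month 1: interest £31.28; balance after payment £1,449.28.
Month 2: interest £27.90; balance after payment £1,270.18.
Closed form: n = −ln(1 − rB₀/P)/ln(1+r) = −ln(0.84888)/ln(1.01925) ≈ 8.593, so the balance reaches zero during payment 9.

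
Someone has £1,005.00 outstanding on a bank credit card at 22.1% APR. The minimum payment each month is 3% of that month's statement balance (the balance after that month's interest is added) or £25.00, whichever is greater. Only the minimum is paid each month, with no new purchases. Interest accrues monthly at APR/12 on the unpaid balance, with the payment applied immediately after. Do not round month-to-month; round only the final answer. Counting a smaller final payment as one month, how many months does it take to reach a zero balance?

68 months

Monthly rate r = 22.1%/12 = 1.84167% = 0.0184167.
While 3% of the post-interest balance exceeds £25.00, each month B ← (B·(1+r))·(1 − 0.03), i.e. B shrinks by the factor (1+r)·0.97 = 0.98786.
This holds for months 1–17. Entering month 18 the balance is £816.62; 3% of the post-interest balance is now below £25.00, so the flat £25.00 minimum applies from here.
From month 18 a fixed £25.00 at rate r clears £816.62 in 51 more payments. Total: 17 + 51 = 68 months.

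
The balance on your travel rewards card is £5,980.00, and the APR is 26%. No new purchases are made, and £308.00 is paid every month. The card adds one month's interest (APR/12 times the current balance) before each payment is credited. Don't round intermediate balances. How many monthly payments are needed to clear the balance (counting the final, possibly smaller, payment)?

Monthly rate r = 26%/12 = 2.16667% = 0.0216667.
Recurrence: B ← B·(1+r) − £308.00.
Month 1: interest £129.57; balance after payment £5,801.57.
Month 2: interest £125.70; balance after payment £5,619.27.
Closed form: n = −ln(1 − rB₀/P)/ln(1+r) = −ln(0.57933)/ln(1.02167) ≈ 25.467, so the balance reaches zero during payment 26.

26 payments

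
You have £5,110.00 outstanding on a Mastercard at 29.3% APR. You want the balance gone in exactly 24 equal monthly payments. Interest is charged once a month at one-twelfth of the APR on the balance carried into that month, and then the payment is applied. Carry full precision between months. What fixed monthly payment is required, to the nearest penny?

Monthly rate r = 29.3%/12 = 2.44167% = 0.0244167.
Level-payment amortization: P = B₀·r / (1 − (1+r)^(−n)) = 5110.00·0.0244167 / (1 − 1.02442^(−24)).
Denominator 1 − (1+r)^(−24) = 0.439519192.
P = 124.769 / 0.439519192 ≈ 283.88.

£283.88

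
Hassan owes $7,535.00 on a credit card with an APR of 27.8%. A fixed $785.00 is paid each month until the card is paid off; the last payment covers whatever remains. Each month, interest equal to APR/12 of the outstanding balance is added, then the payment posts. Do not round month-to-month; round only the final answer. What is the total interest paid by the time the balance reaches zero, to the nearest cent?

Monthly rate r = 27.8%/12 = 2.31667% = 0.0231667.
Payoff takes n = ⌈−ln(1 − rB₀/P)/ln(1+r)⌉ = ⌈10.982⌉ = 11 payments; the last is $770.72.
Total paid = 10·$785.00 + $770.72 = $8,620.72.
Total interest = total paid − principal = $8,620.72 − $7,535.00 = $1,085.72.

$1,085.72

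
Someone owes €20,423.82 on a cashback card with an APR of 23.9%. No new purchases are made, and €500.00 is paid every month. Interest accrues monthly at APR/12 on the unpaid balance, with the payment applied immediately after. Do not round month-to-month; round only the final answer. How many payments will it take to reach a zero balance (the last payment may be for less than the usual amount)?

86 payments

Monthly rate r = 23.9%/12 = 1.99167% = 0.0199167.
Recurrence: B ← B·(1+r) − €500.00.
Month 1: interest €406.77; balance after payment €20,330.59.
Month 2: interest €404.92; balance after payment €20,235.51.
Closed form: n = −ln(1 − rB₀/P)/ln(1+r) = −ln(0.18645)/ln(1.01992) ≈ 85.168, so the balance reaches zero during payment 86.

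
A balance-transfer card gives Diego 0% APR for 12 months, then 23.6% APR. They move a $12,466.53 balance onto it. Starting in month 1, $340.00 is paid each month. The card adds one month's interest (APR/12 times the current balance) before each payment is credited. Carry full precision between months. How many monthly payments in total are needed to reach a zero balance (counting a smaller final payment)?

47 payments

Promo months 1–12 at r₀ = 0%/12 = 0; months 13+ at r₁ = 23.6%/12 = 0.0196667.
After month 12 (no interest yet): B = $12,466.53 − 12·$340.00 = $8,386.53.
Then at r₁ with $340.00/mo: n₂ = −ln(1 − r₁·B/P)/ln(1+r₁) ≈ 34.08 → 35 more payments.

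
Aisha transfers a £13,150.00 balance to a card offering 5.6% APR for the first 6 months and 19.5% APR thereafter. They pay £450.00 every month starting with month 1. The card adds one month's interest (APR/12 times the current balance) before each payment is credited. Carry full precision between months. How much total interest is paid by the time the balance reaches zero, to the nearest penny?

Promo months 1–6 at r₀ = 5.6%/12 = 0.00466667; months 7+ at r₁ = 19.5%/12 = 0.01625.
After month 6: iterate B ← B·(1+r₀) − £450.00 for 6 months → £10,790.83.
Then at r₁ with £450.00/mo: n₂ = −ln(1 − r₁·B/P)/ln(1+r₁) ≈ 30.63 → 31 more payments.
Total paid = 36·£450.00 + £284.81 = £16,484.81; interest = £16,484.81 − £13,150.00 = £3,334.81.

£3,334.81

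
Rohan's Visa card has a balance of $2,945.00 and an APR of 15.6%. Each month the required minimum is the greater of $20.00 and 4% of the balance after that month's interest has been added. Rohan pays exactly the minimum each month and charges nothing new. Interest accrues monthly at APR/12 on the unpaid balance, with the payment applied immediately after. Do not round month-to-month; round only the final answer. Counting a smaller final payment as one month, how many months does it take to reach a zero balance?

Monthly rate r = 15.6%/12 = 1.3% = 0.013.
While 4% of the post-interest balance exceeds $20.00, each month B ← (B·(1+r))·(1 − 0.04), i.e. B shrinks by the factor (1+r)·0.96 = 0.97248.
This holds for months 1–65. Entering month 66 the balance is $480.10; 4% of the post-interest balance is now below $20.00, so the flat $20.00 minimum applies from here.
From month 66 a fixed $20.00 at rate r clears $480.10 in 29 more payments. Total: 65 + 29 = 94 months.

94 months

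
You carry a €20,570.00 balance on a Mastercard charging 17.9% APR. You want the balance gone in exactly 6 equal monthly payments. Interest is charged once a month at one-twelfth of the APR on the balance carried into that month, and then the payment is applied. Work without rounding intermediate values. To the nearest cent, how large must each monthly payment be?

Monthly rate r = 17.9%/12 = 1.49167% = 0.0149167.
Level-payment amortization: P = B₀·r / (1 − (1+r)^(−n)) = 20570.00·0.0149167 / (1 − 1.01492^(−6)).
Denominator 1 − (1+r)^(−6) = 0.0850071646.
P = 306.836 / 0.0850071646 ≈ 3609.53.

€3,609.53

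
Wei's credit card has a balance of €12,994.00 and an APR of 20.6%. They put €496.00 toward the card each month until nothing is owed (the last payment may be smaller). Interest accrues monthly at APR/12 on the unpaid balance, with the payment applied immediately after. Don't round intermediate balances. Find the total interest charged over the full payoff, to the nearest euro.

€4,413

Monthly rate r = 20.6%/12 = 1.71667% = 0.0171667.
Payoff takes n = ⌈−ln(1 − rB₀/P)/ln(1+r)⌉ = ⌈35.094⌉ = 36 payments; the last is €47.07.
Total paid = 35·€496.00 + €47.07 = €17,407.07.
Total interest = total paid − principal = €17,407.07 − €12,994.00 = €4,413.07.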